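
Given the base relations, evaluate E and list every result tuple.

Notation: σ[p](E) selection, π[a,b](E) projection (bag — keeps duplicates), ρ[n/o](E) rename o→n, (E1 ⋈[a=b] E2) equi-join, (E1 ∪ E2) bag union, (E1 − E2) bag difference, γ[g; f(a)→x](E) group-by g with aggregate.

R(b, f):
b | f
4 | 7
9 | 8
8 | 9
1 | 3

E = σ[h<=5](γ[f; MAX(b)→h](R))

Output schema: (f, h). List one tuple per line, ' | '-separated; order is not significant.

Per-node cardinality:
  R → 4
  γ[f; MAX(b)→h](R) → 4
  σ[h<=5](γ[f; MAX(b)→h](R)) → 2

== RESULT ==
f | h
3 | 1
7 | 4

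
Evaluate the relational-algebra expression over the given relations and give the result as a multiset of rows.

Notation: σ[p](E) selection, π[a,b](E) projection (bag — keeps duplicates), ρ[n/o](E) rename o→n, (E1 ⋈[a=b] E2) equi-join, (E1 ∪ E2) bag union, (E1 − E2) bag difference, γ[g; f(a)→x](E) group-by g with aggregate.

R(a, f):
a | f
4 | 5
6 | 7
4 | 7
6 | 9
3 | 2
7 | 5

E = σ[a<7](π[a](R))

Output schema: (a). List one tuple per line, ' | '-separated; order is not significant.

Per-node cardinality:
  R → 6
  π[a](R) → 6
  σ[a<7](π[a](R)) → 5

== RESULT ==
a
3
4
4
6
6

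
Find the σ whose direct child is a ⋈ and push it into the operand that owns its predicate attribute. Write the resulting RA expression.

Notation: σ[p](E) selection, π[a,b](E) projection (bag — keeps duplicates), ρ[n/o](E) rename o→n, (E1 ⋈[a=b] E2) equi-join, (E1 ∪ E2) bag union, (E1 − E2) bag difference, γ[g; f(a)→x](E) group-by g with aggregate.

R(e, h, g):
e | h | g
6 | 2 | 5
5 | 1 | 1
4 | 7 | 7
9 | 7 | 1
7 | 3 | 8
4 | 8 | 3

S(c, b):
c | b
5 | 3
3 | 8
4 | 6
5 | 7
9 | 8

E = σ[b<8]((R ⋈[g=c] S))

σ filters on b, owned by the right side.
E' = (R ⋈[g=c] σ[b<8](S))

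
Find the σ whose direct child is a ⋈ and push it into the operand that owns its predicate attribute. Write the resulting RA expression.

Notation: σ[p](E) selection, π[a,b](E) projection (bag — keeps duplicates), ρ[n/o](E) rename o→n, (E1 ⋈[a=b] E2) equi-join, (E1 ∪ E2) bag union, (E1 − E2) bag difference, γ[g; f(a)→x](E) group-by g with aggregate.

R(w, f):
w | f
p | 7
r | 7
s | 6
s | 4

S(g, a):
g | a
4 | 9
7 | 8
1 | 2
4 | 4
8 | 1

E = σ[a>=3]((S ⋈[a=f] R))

σ filters on a, owned by the left side.
E' = (σ[a>=3](S) ⋈[a=f] R)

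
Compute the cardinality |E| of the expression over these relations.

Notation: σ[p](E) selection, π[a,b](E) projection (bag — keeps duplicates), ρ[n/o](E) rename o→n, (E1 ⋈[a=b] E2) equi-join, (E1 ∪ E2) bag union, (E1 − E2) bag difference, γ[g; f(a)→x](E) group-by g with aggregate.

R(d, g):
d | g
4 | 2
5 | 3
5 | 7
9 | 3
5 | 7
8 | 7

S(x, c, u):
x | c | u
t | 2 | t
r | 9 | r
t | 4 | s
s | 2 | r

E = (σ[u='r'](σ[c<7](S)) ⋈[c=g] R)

Stepwise |·|:
  S → 4
  σ[c<7](S) → 3
  σ[u='r'](σ[c<7](S)) → 1
  R → 6
  (σ[u='r'](σ[c<7](S)) ⋈[c=g] R) → 1

|E| = 1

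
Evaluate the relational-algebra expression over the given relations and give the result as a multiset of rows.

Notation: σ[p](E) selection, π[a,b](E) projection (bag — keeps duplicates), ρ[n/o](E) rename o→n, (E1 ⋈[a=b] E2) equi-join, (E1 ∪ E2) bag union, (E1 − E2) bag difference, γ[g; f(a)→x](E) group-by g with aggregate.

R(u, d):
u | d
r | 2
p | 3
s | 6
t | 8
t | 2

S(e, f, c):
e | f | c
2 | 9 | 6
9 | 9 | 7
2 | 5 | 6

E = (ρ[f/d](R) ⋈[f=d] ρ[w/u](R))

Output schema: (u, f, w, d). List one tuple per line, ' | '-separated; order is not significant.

Stepwise |·|:
  R → 5
  ρ[f/d](R) → 5
  R → 5
  ρ[w/u](R) → 5
  (ρ[f/d](R) ⋈[f=d] ρ[w/u](R)) → 7

== RESULT ==
u | f | w | d
p | 3 | p | 3
r | 2 | r | 2
r | 2 | t | 2
s | 6 | s | 6
t | 2 | r | 2
t | 2 | t | 2
t | 8 | t | 8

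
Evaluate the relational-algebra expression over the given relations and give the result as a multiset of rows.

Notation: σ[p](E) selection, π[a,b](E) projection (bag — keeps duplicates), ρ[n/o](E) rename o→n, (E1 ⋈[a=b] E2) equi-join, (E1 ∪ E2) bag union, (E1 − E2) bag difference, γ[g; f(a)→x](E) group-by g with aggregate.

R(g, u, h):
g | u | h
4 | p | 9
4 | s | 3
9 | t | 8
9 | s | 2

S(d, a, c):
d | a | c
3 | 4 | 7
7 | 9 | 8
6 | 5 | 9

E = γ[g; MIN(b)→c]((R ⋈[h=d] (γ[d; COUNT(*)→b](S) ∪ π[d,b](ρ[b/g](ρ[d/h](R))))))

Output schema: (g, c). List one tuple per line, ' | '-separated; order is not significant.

Per-node cardinality:
  R → 4
  S → 3
  γ[d; COUNT(*)→b](S) → 3
  R → 4
  ρ[d/h](R) → 4
  ρ[b/g](ρ[d/h](R)) → 4
  π[d,b](ρ[b/g](ρ[d/h](R))) → 4
  (γ[d; COUNT(*)→b](S) ∪ π[d,b](ρ[b/g](ρ[d/h](R)))) → 7
  (R ⋈[h=d] (γ[d; COUNT(*)→b](S) ∪ π[d,b](ρ[b/g](ρ[d/h](R))))) → 5
  γ[g; MIN(b)→c]((R ⋈[h=d] (γ[d; COUNT(*)→b](S) ∪ π[d,b](ρ[b/g](ρ[d/h](R)))))) → 2

== RESULT ==
g | c
4 | 1
9 | 9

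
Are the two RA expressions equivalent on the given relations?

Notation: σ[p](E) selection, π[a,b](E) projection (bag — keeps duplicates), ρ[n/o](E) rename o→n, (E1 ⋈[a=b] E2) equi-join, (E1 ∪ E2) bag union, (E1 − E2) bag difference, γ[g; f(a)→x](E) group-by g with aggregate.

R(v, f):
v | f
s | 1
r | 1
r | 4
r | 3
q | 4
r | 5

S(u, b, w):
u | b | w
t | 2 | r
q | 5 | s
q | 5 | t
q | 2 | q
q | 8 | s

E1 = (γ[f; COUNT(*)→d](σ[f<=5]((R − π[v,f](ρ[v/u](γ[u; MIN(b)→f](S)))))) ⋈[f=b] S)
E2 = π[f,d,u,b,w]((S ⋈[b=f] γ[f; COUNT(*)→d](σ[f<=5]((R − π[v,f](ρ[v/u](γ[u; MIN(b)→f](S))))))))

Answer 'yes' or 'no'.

E1 per-node cardinality:
  R → 6
  S → 5
  γ[u; MIN(b)→f](S) → 2
  ρ[v/u](γ[u; MIN(b)→f](S)) → 2
  π[v,f](ρ[v/u](γ[u; MIN(b)→f](S))) → 2
  (R − π[v,f](ρ[v/u](γ[u; MIN(b)→f](S)))) → 6
  σ[f<=5]((R − π[v,f](ρ[v/u](γ[u; MIN(b)→f](S))))) → 6
  γ[f; COUNT(*)→d](σ[f<=5]((R − π[v,f](ρ[v/u](γ[u; MIN(b)→f](S)))))) → 4
  S → 5
  (γ[f; COUNT(*)→d](σ[f<=5]((R − π[v,f](ρ[v/u](γ[u; MIN(b)→f](S)))))) ⋈[f=b] S) → 2
E2 per-node cardinality:
  S → 5
  R → 6
  S → 5
  γ[u; MIN(b)→f](S) → 2
  ρ[v/u](γ[u; MIN(b)→f](S)) → 2
  π[v,f](ρ[v/u](γ[u; MIN(b)→f](S))) → 2
  (R − π[v,f](ρ[v/u](γ[u; MIN(b)→f](S)))) → 6
  σ[f<=5]((R − π[v,f](ρ[v/u](γ[u; MIN(b)→f](S))))) → 6
  γ[f; COUNT(*)→d](σ[f<=5]((R − π[v,f](ρ[v/u](γ[u; MIN(b)→f](S)))))) → 4
  (S ⋈[b=f] γ[f; COUNT(*)→d](σ[f<=5]((R − π[v,f](ρ[v/u](γ[u; MIN(b)→f](S))))))) → 2
  π[f,d,u,b,w]((S ⋈[b=f] γ[f; COUNT(*)→d](σ[f<=5]((R − π[v,f](ρ[v/u](γ[u; MIN(b)→f](S)))))))) → 2

E1 and E2 produce the same multiset:
f | d | u | b | w
5 | 1 | q | 5 | s
5 | 1 | q | 5 | t

yes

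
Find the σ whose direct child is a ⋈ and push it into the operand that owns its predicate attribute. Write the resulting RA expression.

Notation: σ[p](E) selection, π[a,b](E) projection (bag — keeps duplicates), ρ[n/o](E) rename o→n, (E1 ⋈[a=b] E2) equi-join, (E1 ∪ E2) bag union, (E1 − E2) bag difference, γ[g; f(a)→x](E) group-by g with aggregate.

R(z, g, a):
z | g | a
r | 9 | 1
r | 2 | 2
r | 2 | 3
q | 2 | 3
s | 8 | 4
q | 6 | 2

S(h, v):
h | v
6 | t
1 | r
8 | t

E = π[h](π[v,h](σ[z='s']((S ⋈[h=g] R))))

σ filters on z, owned by the right side.
E' = π[h](π[v,h]((S ⋈[h=g] σ[z='s'](R))))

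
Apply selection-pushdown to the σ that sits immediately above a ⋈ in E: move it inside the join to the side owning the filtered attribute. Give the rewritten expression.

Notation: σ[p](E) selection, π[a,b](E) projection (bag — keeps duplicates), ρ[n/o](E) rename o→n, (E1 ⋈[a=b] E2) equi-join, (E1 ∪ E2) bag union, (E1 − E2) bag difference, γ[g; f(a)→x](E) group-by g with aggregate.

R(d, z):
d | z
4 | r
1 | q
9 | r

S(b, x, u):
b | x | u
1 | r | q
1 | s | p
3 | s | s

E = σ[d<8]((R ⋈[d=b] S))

σ filters on d, owned by the left side.
E' = (σ[d<8](R) ⋈[d=b] S)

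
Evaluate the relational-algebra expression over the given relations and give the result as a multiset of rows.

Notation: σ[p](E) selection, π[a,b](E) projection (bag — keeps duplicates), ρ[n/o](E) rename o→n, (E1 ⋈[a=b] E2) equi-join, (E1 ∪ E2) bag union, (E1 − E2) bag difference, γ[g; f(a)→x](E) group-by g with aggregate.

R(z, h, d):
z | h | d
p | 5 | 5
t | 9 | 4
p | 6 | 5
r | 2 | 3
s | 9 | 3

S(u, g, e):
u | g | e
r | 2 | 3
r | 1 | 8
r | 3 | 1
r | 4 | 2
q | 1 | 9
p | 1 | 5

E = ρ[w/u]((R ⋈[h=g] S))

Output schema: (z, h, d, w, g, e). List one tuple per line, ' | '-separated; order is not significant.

Per-node cardinality:
  R → 5
  S → 6
  (R ⋈[h=g] S) → 1
  ρ[w/u]((R ⋈[h=g] S)) → 1

== RESULT ==
z | h | d | w | g | e
r | 2 | 3 | r | 2 | 3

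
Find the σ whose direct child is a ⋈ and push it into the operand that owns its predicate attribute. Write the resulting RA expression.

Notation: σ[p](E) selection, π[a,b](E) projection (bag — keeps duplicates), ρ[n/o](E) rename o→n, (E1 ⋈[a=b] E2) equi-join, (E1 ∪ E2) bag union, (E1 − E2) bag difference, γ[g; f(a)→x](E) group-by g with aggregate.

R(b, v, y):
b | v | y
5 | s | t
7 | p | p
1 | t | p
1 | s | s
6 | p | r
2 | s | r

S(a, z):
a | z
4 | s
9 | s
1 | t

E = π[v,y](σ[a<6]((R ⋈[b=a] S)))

σ filters on a, owned by the right side.
E' = π[v,y]((R ⋈[b=a] σ[a<6](S)))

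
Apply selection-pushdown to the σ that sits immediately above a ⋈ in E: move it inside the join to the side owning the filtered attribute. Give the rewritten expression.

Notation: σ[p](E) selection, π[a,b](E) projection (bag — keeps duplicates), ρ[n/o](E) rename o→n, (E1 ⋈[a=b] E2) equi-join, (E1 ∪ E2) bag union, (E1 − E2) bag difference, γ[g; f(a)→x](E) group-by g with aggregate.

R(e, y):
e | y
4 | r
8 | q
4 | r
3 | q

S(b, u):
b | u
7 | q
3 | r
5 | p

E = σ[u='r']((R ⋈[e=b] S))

σ filters on u, owned by the right side.
E' = (R ⋈[e=b] σ[u='r'](S))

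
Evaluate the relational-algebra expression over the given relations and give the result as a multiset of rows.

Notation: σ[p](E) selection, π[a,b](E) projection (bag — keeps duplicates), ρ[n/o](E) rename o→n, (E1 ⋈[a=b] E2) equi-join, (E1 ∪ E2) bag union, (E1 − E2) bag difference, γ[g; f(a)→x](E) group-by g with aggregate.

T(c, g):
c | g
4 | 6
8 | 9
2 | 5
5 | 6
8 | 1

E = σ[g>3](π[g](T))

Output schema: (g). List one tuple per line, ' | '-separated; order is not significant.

Subexpression sizes:
  T → 5
  π[g](T) → 5
  σ[g>3](π[g](T)) → 4

== RESULT ==
g
5
6
6
9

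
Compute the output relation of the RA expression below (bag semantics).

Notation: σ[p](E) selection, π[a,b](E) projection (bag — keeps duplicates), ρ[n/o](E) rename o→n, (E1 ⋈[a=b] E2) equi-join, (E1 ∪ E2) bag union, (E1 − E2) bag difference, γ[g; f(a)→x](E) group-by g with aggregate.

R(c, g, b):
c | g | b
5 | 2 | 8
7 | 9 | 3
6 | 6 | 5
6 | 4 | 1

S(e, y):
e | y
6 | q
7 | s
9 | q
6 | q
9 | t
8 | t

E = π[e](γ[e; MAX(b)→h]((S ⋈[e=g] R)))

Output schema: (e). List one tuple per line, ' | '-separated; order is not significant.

Subexpression sizes:
  S → 6
  R → 4
  (S ⋈[e=g] R) → 4
  γ[e; MAX(b)→h]((S ⋈[e=g] R)) → 2
  π[e](γ[e; MAX(b)→h]((S ⋈[e=g] R))) → 2

== RESULT ==
e
6
9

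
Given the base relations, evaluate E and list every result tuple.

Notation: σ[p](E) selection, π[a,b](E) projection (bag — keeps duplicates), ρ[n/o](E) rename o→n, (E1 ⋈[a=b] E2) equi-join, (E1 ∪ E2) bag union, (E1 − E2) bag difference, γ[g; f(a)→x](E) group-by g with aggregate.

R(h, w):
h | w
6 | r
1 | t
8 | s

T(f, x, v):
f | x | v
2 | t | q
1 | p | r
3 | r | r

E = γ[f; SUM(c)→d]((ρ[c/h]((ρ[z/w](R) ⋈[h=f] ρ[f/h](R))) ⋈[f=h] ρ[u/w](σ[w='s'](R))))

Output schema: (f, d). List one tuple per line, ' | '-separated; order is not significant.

Stepwise |·|:
  R → 3
  ρ[z/w](R) → 3
  R → 3
  ρ[f/h](R) → 3
  (ρ[z/w](R) ⋈[h=f] ρ[f/h](R)) → 3
  ρ[c/h]((ρ[z/w](R) ⋈[h=f] ρ[f/h](R))) → 3
  R → 3
  σ[w='s'](R) → 1
  ρ[u/w](σ[w='s'](R)) → 1
  (ρ[c/h]((ρ[z/w](R) ⋈[h=f] ρ[f/h](R))) ⋈[f=h] ρ[u/w](σ[w='s'](R))) → 1
  γ[f; SUM(c)→d]((ρ[c/h]((ρ[z/w](R) ⋈[h=f] ρ[f/h](R))) ⋈[f=h] ρ[u/w](σ[w='s'](R)))) → 1

== RESULT ==
f | d
8 | 8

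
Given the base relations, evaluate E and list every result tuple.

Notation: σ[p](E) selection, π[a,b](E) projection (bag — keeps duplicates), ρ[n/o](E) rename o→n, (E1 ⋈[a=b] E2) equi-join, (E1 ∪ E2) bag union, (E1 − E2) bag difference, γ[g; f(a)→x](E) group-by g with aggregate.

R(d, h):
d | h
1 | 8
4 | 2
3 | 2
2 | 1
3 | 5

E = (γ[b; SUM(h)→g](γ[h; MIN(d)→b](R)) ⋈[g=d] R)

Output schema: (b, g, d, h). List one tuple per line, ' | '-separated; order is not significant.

Subexpression sizes:
  R → 5
  γ[h; MIN(d)→b](R) → 4
  γ[b; SUM(h)→g](γ[h; MIN(d)→b](R)) → 3
  R → 5
  (γ[b; SUM(h)→g](γ[h; MIN(d)→b](R)) ⋈[g=d] R) → 1

== RESULT ==
b | g | d | h
2 | 1 | 1 | 8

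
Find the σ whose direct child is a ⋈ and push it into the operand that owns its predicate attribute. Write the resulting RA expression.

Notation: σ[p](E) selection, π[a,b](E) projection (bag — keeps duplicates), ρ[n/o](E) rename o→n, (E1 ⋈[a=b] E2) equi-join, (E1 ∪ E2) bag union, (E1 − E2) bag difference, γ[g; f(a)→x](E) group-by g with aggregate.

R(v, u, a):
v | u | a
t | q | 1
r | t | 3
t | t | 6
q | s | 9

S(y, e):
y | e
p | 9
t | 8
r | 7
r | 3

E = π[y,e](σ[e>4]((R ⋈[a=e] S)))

σ filters on e, owned by the right side.
E' = π[y,e]((R ⋈[a=e] σ[e>4](S)))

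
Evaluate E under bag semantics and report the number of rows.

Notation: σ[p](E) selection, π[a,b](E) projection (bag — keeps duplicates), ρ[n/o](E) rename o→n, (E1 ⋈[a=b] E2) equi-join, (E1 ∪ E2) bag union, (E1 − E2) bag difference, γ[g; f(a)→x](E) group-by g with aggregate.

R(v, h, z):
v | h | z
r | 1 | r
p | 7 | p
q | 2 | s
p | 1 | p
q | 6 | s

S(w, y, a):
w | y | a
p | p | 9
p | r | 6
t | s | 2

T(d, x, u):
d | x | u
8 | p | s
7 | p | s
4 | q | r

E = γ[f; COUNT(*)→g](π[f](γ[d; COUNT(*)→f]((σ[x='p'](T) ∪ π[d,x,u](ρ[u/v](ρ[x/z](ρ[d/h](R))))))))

Stepwise |·|:
  T → 3
  σ[x='p'](T) → 2
  R → 5
  ρ[d/h](R) → 5
  ρ[x/z](ρ[d/h](R)) → 5
  ρ[u/v](ρ[x/z](ρ[d/h](R))) → 5
  π[d,x,u](ρ[u/v](ρ[x/z](ρ[d/h](R)))) → 5
  (σ[x='p'](T) ∪ π[d,x,u](ρ[u/v](ρ[x/z](ρ[d/h](R))))) → 7
  γ[d; COUNT(*)→f]((σ[x='p'](T) ∪ π[d,x,u](ρ[u/v](ρ[x/z](ρ[d/h](R)))))) → 5
  π[f](γ[d; COUNT(*)→f]((σ[x='p'](T) ∪ π[d,x,u](ρ[u/v](ρ[x/z](ρ[d/h](R))))))) → 5
  γ[f; COUNT(*)→g](π[f](γ[d; COUNT(*)→f]((σ[x='p'](T) ∪ π[d,x,u](ρ[u/v](ρ[x/z](ρ[d/h](R)))))))) → 2

|E| = 2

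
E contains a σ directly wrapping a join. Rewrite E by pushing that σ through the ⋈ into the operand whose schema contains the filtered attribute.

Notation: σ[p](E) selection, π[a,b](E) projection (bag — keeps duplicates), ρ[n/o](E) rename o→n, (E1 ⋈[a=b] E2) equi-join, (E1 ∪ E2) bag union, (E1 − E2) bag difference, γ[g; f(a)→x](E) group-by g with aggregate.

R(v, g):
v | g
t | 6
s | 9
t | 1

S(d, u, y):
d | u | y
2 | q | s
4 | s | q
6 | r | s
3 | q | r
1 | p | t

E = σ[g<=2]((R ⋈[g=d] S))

σ filters on g, owned by the left side.
E' = (σ[g<=2](R) ⋈[g=d] S)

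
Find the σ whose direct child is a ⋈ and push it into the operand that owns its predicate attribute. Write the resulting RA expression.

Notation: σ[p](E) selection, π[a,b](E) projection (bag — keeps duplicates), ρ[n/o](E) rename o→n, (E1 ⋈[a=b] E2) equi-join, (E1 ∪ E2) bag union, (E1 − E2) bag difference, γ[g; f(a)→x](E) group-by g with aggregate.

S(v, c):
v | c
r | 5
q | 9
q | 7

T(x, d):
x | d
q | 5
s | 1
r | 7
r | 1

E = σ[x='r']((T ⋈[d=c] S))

σ filters on x, owned by the left side.
E' = (σ[x='r'](T) ⋈[d=c] S)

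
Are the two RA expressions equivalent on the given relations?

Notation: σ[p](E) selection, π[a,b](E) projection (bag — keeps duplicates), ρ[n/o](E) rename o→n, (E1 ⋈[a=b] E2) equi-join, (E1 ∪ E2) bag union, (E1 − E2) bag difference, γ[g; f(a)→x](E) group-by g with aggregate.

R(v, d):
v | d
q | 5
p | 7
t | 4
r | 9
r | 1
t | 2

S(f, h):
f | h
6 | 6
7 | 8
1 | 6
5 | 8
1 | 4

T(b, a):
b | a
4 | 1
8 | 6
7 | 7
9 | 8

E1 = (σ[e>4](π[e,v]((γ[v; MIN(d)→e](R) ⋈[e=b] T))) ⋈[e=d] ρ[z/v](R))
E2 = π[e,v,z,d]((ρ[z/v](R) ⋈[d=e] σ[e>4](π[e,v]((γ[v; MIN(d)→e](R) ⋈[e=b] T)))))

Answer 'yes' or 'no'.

E1 subexpression sizes:
  R → 6
  γ[v; MIN(d)→e](R) → 4
  T → 4
  (γ[v; MIN(d)→e](R) ⋈[e=b] T) → 1
  π[e,v]((γ[v; MIN(d)→e](R) ⋈[e=b] T)) → 1
  σ[e>4](π[e,v]((γ[v; MIN(d)→e](R) ⋈[e=b] T))) → 1
  R → 6
  ρ[z/v](R) → 6
  (σ[e>4](π[e,v]((γ[v; MIN(d)→e](R) ⋈[e=b] T))) ⋈[e=d] ρ[z/v](R)) → 1
E2 subexpression sizes:
  R → 6
  ρ[z/v](R) → 6
  R → 6
  γ[v; MIN(d)→e](R) → 4
  T → 4
  (γ[v; MIN(d)→e](R) ⋈[e=b] T) → 1
  π[e,v]((γ[v; MIN(d)→e](R) ⋈[e=b] T)) → 1
  σ[e>4](π[e,v]((γ[v; MIN(d)→e](R) ⋈[e=b] T))) → 1
  (ρ[z/v](R) ⋈[d=e] σ[e>4](π[e,v]((γ[v; MIN(d)→e](R) ⋈[e=b] T)))) → 1
  π[e,v,z,d]((ρ[z/v](R) ⋈[d=e] σ[e>4](π[e,v]((γ[v; MIN(d)→e](R) ⋈[e=b] T))))) → 1

E1 and E2 produce the same multiset:
e | v | z | d
7 | p | p | 7

yes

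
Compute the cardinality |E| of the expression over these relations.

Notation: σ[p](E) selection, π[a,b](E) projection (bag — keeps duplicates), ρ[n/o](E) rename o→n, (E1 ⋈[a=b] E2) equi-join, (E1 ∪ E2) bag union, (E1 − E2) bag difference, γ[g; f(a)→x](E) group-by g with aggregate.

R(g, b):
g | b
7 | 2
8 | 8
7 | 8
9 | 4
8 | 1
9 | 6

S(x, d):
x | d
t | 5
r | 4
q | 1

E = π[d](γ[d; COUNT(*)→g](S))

Stepwise |·|:
  S → 3
  γ[d; COUNT(*)→g](S) → 3
  π[d](γ[d; COUNT(*)→g](S)) → 3

|E| = 3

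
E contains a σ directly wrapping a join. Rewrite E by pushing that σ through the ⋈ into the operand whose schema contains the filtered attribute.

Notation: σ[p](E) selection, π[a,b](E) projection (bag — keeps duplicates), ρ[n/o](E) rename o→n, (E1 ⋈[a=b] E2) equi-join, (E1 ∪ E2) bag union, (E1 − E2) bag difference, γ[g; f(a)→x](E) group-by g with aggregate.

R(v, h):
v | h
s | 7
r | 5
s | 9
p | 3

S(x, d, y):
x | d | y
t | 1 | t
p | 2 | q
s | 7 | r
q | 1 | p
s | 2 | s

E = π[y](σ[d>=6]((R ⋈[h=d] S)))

σ filters on d, owned by the right side.
E' = π[y]((R ⋈[h=d] σ[d>=6](S)))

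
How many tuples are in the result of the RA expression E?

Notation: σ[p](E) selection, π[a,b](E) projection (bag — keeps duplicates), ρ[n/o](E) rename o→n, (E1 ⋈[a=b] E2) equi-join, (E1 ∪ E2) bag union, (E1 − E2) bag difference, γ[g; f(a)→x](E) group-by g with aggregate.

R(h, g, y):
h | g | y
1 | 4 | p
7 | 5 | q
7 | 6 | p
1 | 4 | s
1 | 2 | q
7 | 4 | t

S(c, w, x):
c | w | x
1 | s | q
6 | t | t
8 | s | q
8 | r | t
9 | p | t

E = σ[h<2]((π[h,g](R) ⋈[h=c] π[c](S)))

Per-node cardinality:
  R → 6
  π[h,g](R) → 6
  S → 5
  π[c](S) → 5
  (π[h,g](R) ⋈[h=c] π[c](S)) → 3
  σ[h<2]((π[h,g](R) ⋈[h=c] π[c](S))) → 3

|E| = 3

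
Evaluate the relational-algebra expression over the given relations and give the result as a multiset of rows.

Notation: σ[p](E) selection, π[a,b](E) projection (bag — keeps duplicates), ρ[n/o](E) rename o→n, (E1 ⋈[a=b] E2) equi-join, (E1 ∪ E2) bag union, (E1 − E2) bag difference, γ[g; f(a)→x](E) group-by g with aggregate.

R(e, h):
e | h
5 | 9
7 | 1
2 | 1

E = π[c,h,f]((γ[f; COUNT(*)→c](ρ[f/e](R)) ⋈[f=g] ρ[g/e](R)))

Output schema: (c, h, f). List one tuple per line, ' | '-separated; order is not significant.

Stepwise |·|:
  R → 3
  ρ[f/e](R) → 3
  γ[f; COUNT(*)→c](ρ[f/e](R)) → 3
  R → 3
  ρ[g/e](R) → 3
  (γ[f; COUNT(*)→c](ρ[f/e](R)) ⋈[f=g] ρ[g/e](R)) → 3
  π[c,h,f]((γ[f; COUNT(*)→c](ρ[f/e](R)) ⋈[f=g] ρ[g/e](R))) → 3

== RESULT ==
c | h | f
1 | 1 | 2
1 | 1 | 7
1 | 9 | 5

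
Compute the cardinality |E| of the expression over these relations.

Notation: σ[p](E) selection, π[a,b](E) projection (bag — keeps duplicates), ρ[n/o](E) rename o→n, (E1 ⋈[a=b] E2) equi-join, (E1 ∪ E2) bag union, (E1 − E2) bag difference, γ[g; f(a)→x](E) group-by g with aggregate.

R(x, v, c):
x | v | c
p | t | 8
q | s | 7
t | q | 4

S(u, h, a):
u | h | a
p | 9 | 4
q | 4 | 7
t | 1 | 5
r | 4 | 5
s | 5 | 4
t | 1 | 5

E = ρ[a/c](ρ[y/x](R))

Subexpression sizes:
  R → 3
  ρ[y/x](R) → 3
  ρ[a/c](ρ[y/x](R)) → 3

|E| = 3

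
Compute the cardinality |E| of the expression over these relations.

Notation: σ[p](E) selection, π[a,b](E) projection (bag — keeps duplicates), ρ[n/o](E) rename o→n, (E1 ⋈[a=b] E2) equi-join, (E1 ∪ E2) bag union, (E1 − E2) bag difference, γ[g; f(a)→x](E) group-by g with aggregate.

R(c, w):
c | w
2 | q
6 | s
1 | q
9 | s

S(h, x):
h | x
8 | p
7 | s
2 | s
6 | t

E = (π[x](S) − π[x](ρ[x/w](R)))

Row counts bottom-up:
  S → 4
  π[x](S) → 4
  R → 4
  ρ[x/w](R) → 4
  π[x](ρ[x/w](R)) → 4
  (π[x](S) − π[x](ρ[x/w](R))) → 2

|E| = 2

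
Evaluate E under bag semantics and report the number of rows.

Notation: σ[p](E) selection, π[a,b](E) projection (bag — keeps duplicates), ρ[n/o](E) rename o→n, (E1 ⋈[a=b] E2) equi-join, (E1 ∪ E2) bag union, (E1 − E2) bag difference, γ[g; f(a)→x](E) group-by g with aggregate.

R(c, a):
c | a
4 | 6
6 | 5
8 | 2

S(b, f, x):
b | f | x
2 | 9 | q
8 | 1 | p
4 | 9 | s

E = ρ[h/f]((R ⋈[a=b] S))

Per-node cardinality:
  R → 3
  S → 3
  (R ⋈[a=b] S) → 1
  ρ[h/f]((R ⋈[a=b] S)) → 1

|E| = 1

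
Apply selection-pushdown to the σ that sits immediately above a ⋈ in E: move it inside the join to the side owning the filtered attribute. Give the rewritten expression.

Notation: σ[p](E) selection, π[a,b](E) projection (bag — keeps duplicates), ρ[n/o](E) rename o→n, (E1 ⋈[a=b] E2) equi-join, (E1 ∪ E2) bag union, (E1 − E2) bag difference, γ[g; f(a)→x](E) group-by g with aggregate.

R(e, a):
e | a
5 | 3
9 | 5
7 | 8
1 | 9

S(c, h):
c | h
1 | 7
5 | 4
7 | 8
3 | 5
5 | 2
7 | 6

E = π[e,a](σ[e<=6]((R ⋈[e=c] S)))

σ filters on e, owned by the left side.
E' = π[e,a]((σ[e<=6](R) ⋈[e=c] S))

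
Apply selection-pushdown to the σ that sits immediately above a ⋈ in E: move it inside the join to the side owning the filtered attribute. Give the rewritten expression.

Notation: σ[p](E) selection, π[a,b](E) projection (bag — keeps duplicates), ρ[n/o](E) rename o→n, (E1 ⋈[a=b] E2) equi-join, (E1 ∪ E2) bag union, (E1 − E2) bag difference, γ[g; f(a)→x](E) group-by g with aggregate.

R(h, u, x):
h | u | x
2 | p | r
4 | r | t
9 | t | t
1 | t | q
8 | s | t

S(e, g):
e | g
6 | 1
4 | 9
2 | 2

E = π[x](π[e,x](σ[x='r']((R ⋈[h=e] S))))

σ filters on x, owned by the left side.
E' = π[x](π[e,x]((σ[x='r'](R) ⋈[h=e] S)))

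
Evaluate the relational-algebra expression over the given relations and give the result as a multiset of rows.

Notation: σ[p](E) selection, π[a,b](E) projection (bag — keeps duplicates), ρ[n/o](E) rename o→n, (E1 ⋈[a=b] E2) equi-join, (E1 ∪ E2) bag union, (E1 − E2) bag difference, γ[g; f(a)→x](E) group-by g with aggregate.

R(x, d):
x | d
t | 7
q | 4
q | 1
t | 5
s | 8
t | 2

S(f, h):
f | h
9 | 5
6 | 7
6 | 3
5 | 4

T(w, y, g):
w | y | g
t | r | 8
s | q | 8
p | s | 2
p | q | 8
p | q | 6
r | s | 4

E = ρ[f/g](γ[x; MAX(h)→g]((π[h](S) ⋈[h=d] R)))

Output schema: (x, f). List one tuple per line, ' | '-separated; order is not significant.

Per-node cardinality:
  S → 4
  π[h](S) → 4
  R → 6
  (π[h](S) ⋈[h=d] R) → 3
  γ[x; MAX(h)→g]((π[h](S) ⋈[h=d] R)) → 2
  ρ[f/g](γ[x; MAX(h)→g]((π[h](S) ⋈[h=d] R))) → 2

== RESULT ==
x | f
q | 4
t | 7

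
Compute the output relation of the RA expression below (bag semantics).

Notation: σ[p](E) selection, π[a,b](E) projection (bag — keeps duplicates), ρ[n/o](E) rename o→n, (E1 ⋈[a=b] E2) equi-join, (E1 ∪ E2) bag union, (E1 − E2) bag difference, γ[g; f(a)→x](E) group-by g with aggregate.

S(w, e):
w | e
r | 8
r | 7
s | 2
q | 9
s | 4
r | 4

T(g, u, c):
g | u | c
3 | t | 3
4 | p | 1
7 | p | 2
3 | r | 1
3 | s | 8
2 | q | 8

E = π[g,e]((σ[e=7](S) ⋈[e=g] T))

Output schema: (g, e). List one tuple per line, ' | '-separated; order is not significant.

Per-node cardinality:
  S → 6
  σ[e=7](S) → 1
  T → 6
  (σ[e=7](S) ⋈[e=g] T) → 1
  π[g,e]((σ[e=7](S) ⋈[e=g] T)) → 1

== RESULT ==
g | e
7 | 7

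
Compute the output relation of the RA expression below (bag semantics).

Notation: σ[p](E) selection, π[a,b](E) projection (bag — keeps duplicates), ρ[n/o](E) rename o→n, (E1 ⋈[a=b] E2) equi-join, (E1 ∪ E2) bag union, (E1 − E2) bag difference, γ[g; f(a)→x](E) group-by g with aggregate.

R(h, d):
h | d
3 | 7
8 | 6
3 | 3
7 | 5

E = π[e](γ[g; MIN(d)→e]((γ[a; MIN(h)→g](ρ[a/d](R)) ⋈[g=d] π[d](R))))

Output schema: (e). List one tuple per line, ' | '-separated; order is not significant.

Stepwise |·|:
  R → 4
  ρ[a/d](R) → 4
  γ[a; MIN(h)→g](ρ[a/d](R)) → 4
  R → 4
  π[d](R) → 4
  (γ[a; MIN(h)→g](ρ[a/d](R)) ⋈[g=d] π[d](R)) → 3
  γ[g; MIN(d)→e]((γ[a; MIN(h)→g](ρ[a/d](R)) ⋈[g=d] π[d](R))) → 2
  π[e](γ[g; MIN(d)→e]((γ[a; MIN(h)→g](ρ[a/d](R)) ⋈[g=d] π[d](R)))) → 2

== RESULT ==
e
3
7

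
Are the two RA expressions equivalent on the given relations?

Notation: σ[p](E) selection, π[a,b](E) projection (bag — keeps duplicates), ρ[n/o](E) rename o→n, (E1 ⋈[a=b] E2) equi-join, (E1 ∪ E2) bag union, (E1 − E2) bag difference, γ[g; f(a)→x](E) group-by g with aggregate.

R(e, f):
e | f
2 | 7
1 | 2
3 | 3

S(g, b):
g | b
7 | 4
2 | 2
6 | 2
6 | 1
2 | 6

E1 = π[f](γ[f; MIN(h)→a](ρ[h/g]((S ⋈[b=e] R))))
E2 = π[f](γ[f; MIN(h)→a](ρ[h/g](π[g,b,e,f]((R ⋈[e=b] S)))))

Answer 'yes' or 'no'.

E1 row counts bottom-up:
  S → 5
  R → 3
  (S ⋈[b=e] R) → 3
  ρ[h/g]((S ⋈[b=e] R)) → 3
  γ[f; MIN(h)→a](ρ[h/g]((S ⋈[b=e] R))) → 2
  π[f](γ[f; MIN(h)→a](ρ[h/g]((S ⋈[b=e] R)))) → 2
E2 row counts bottom-up:
  R → 3
  S → 5
  (R ⋈[e=b] S) → 3
  π[g,b,e,f]((R ⋈[e=b] S)) → 3
  ρ[h/g](π[g,b,e,f]((R ⋈[e=b] S))) → 3
  γ[f; MIN(h)→a](ρ[h/g](π[g,b,e,f]((R ⋈[e=b] S)))) → 2
  π[f](γ[f; MIN(h)→a](ρ[h/g](π[g,b,e,f]((R ⋈[e=b] S))))) → 2

E1 and E2 produce the same multiset:
f
2
7

yes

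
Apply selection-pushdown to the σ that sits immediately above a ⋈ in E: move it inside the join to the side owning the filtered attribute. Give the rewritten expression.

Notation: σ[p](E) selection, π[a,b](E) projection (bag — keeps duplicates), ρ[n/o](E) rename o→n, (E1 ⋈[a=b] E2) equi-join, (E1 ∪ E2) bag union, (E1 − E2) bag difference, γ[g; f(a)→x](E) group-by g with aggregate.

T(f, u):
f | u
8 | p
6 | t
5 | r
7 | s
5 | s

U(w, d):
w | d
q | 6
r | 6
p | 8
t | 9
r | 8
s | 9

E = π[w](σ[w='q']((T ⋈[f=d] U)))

σ filters on w, owned by the right side.
E' = π[w]((T ⋈[f=d] σ[w='q'](U)))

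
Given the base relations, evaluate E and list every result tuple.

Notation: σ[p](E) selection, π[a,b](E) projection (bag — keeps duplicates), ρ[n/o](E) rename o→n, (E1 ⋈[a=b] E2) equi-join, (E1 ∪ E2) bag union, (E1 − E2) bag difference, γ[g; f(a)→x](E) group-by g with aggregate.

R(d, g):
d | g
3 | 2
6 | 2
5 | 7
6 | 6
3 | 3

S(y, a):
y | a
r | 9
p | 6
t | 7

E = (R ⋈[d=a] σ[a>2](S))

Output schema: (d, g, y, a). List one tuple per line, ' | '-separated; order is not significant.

Per-node cardinality:
  R → 5
  S → 3
  σ[a>2](S) → 3
  (R ⋈[d=a] σ[a>2](S)) → 2

== RESULT ==
d | g | y | a
6 | 2 | p | 6
6 | 6 | p | 6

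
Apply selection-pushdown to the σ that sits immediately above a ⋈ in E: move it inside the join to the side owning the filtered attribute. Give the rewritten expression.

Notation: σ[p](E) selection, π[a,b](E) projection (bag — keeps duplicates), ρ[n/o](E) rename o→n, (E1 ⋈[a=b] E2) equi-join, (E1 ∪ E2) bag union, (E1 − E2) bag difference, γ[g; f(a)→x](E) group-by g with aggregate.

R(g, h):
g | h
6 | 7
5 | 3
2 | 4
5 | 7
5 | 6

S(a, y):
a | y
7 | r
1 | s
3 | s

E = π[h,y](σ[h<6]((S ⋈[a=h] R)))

σ filters on h, owned by the right side.
E' = π[h,y]((S ⋈[a=h] σ[h<6](R)))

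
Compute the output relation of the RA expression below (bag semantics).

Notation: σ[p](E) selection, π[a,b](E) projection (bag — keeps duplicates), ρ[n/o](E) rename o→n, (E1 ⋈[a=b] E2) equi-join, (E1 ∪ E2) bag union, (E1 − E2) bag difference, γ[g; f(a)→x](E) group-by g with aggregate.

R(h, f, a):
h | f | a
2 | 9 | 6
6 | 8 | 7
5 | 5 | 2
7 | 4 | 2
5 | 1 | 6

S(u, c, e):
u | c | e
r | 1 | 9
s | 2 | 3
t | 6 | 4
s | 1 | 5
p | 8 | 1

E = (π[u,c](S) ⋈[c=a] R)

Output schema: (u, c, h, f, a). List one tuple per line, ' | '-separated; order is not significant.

Subexpression sizes:
  S → 5
  π[u,c](S) → 5
  R → 5
  (π[u,c](S) ⋈[c=a] R) → 4

== RESULT ==
u | c | h | f | a
s | 2 | 5 | 5 | 2
s | 2 | 7 | 4 | 2
t | 6 | 2 | 9 | 6
t | 6 | 5 | 1 | 6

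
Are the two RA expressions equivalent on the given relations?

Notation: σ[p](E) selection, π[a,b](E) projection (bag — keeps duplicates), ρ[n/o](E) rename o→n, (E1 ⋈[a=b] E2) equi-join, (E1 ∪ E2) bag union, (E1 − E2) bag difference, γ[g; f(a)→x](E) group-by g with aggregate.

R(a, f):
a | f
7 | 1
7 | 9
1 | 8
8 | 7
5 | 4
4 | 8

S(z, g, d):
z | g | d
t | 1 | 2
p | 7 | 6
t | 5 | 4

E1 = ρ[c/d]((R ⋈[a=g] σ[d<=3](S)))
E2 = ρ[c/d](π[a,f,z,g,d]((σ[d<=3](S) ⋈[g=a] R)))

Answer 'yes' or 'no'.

E1 stepwise |·|:
  R → 6
  S → 3
  σ[d<=3](S) → 1
  (R ⋈[a=g] σ[d<=3](S)) → 1
  ρ[c/d]((R ⋈[a=g] σ[d<=3](S))) → 1
E2 stepwise |·|:
  S → 3
  σ[d<=3](S) → 1
  R → 6
  (σ[d<=3](S) ⋈[g=a] R) → 1
  π[a,f,z,g,d]((σ[d<=3](S) ⋈[g=a] R)) → 1
  ρ[c/d](π[a,f,z,g,d]((σ[d<=3](S) ⋈[g=a] R))) → 1

E1 and E2 produce the same multiset:
a | f | z | g | c
1 | 8 | t | 1 | 2

yes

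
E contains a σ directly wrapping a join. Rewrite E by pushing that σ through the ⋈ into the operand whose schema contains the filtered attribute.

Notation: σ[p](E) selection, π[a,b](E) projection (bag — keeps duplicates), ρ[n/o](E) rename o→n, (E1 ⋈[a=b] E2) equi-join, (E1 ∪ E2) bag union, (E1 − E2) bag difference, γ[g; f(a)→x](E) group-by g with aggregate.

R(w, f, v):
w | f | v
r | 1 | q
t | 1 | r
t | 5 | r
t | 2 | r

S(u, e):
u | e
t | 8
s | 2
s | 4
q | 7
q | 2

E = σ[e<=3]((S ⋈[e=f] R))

σ filters on e, owned by the left side.
E' = (σ[e<=3](S) ⋈[e=f] R)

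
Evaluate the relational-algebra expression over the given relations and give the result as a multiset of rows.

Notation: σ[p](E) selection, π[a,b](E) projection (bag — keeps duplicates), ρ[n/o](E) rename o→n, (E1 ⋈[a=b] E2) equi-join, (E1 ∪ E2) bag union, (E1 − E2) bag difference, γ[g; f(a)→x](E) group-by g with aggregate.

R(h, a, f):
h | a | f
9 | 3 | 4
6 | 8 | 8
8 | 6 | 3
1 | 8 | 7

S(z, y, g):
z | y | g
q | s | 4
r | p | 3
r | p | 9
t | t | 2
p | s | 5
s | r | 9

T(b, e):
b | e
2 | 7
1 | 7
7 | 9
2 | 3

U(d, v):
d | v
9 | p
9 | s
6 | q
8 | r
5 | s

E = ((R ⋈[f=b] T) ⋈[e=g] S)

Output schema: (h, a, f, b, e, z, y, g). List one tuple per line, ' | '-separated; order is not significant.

Stepwise |·|:
  R → 4
  T → 4
  (R ⋈[f=b] T) → 1
  S → 6
  ((R ⋈[f=b] T) ⋈[e=g] S) → 2

== RESULT ==
h | a | f | b | e | z | y | g
1 | 8 | 7 | 7 | 9 | r | p | 9
1 | 8 | 7 | 7 | 9 | s | r | 9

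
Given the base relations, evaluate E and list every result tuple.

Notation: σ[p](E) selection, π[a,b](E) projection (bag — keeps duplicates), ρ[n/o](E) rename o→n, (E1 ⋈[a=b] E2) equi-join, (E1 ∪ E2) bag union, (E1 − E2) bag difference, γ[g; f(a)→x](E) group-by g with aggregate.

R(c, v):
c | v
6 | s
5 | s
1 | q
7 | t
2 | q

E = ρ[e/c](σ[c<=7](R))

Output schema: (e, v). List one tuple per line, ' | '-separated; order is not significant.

Row counts bottom-up:
  R → 5
  σ[c<=7](R) → 5
  ρ[e/c](σ[c<=7](R)) → 5

== RESULT ==
e | v
1 | q
2 | q
5 | s
6 | s
7 | t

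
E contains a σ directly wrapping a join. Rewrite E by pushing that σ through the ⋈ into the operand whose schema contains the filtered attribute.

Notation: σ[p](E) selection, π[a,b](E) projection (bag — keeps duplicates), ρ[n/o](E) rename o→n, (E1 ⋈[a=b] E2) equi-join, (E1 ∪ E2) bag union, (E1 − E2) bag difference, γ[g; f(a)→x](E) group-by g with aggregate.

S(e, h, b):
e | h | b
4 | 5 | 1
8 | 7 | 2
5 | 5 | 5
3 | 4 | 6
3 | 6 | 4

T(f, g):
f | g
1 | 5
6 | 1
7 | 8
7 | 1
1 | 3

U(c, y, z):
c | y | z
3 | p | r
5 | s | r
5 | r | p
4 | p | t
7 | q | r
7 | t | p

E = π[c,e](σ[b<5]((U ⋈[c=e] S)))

σ filters on b, owned by the right side.
E' = π[c,e]((U ⋈[c=e] σ[b<5](S)))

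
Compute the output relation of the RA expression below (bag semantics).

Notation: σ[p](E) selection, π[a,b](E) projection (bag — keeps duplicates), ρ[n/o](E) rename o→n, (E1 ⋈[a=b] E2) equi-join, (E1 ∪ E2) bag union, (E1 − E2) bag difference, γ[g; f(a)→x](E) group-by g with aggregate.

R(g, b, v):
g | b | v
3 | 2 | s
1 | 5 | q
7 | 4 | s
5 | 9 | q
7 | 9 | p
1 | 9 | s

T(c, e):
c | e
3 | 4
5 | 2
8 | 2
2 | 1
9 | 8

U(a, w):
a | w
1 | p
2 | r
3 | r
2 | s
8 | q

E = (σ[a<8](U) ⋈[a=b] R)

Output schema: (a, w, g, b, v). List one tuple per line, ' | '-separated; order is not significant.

Subexpression sizes:
  U → 5
  σ[a<8](U) → 4
  R → 6
  (σ[a<8](U) ⋈[a=b] R) → 2

== RESULT ==
a | w | g | b | v
2 | r | 3 | 2 | s
2 | s | 3 | 2 | s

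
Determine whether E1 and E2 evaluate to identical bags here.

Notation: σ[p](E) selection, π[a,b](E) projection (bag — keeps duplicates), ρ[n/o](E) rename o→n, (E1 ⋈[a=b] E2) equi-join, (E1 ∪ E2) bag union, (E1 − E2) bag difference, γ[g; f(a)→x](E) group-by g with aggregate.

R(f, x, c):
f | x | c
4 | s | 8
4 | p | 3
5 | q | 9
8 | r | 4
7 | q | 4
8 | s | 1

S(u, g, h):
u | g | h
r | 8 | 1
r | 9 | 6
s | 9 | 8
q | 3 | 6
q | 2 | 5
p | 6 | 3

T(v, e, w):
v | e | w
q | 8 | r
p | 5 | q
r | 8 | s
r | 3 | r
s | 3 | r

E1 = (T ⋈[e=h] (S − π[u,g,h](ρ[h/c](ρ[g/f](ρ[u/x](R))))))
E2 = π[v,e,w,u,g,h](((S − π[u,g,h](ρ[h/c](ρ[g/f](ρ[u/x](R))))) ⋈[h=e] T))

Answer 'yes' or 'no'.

E1 per-node cardinality:
  T → 5
  S → 6
  R → 6
  ρ[u/x](R) → 6
  ρ[g/f](ρ[u/x](R)) → 6
  ρ[h/c](ρ[g/f](ρ[u/x](R))) → 6
  π[u,g,h](ρ[h/c](ρ[g/f](ρ[u/x](R)))) → 6
  (S − π[u,g,h](ρ[h/c](ρ[g/f](ρ[u/x](R))))) → 6
  (T ⋈[e=h] (S − π[u,g,h](ρ[h/c](ρ[g/f](ρ[u/x](R)))))) → 5
E2 per-node cardinality:
  S → 6
  R → 6
  ρ[u/x](R) → 6
  ρ[g/f](ρ[u/x](R)) → 6
  ρ[h/c](ρ[g/f](ρ[u/x](R))) → 6
  π[u,g,h](ρ[h/c](ρ[g/f](ρ[u/x](R)))) → 6
  (S − π[u,g,h](ρ[h/c](ρ[g/f](ρ[u/x](R))))) → 6
  T → 5
  ((S − π[u,g,h](ρ[h/c](ρ[g/f](ρ[u/x](R))))) ⋈[h=e] T) → 5
  π[v,e,w,u,g,h](((S − π[u,g,h](ρ[h/c](ρ[g/f](ρ[u/x](R))))) ⋈[h=e] T)) → 5

E1 and E2 produce the same multiset:
v | e | w | u | g | h
p | 5 | q | q | 2 | 5
q | 8 | r | s | 9 | 8
r | 3 | r | p | 6 | 3
r | 8 | s | s | 9 | 8
s | 3 | r | p | 6 | 3

yes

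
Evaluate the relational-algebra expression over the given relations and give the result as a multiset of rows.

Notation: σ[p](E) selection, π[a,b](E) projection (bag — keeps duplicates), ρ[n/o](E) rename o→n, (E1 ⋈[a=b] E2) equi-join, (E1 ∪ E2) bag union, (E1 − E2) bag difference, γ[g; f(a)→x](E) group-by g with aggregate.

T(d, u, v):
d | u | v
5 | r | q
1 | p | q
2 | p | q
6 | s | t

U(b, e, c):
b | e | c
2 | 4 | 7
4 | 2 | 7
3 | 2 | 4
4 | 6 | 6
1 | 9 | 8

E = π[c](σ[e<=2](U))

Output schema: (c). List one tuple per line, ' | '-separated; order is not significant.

Per-node cardinality:
  U → 5
  σ[e<=2](U) → 2
  π[c](σ[e<=2](U)) → 2

== RESULT ==
c
4
7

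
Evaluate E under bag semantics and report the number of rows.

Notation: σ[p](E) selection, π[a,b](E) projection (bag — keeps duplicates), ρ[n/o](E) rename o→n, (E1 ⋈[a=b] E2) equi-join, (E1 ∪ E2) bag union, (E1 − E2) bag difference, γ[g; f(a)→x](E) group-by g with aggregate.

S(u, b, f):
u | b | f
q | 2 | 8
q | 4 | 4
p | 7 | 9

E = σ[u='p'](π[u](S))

Subexpression sizes:
  S → 3
  π[u](S) → 3
  σ[u='p'](π[u](S)) → 1

|E| = 1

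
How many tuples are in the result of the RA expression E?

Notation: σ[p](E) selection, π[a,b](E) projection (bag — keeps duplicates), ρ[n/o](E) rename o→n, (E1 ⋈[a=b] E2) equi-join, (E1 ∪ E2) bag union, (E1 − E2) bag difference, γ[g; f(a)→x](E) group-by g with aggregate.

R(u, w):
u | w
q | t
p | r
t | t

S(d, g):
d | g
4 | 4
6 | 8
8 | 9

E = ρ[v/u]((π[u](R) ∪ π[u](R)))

Row counts bottom-up:
  R → 3
  π[u](R) → 3
  R → 3
  π[u](R) → 3
  (π[u](R) ∪ π[u](R)) → 6
  ρ[v/u]((π[u](R) ∪ π[u](R))) → 6

|E| = 6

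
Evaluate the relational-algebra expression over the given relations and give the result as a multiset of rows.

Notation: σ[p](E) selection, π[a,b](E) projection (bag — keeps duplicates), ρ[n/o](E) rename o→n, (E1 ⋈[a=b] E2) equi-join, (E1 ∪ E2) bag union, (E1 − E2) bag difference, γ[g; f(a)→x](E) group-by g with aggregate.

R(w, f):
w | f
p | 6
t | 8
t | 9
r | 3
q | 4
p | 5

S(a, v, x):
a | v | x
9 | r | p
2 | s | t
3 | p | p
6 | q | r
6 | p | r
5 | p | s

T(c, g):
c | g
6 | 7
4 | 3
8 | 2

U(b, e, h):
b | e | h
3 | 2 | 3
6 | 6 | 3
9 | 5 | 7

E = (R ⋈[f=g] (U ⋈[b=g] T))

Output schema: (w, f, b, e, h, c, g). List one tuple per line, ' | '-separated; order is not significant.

Subexpression sizes:
  R → 6
  U → 3
  T → 3
  (U ⋈[b=g] T) → 1
  (R ⋈[f=g] (U ⋈[b=g] T)) → 1

== RESULT ==
w | f | b | e | h | c | g
r | 3 | 3 | 2 | 3 | 4 | 3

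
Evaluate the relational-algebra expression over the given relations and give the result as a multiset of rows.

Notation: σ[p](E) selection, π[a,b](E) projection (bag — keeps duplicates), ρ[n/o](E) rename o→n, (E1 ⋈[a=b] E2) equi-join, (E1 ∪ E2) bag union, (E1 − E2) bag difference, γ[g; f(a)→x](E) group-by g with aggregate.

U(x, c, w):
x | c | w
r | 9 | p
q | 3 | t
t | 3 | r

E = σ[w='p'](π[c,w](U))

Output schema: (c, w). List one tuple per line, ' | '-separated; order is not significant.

Subexpression sizes:
  U → 3
  π[c,w](U) → 3
  σ[w='p'](π[c,w](U)) → 1

== RESULT ==
c | w
9 | p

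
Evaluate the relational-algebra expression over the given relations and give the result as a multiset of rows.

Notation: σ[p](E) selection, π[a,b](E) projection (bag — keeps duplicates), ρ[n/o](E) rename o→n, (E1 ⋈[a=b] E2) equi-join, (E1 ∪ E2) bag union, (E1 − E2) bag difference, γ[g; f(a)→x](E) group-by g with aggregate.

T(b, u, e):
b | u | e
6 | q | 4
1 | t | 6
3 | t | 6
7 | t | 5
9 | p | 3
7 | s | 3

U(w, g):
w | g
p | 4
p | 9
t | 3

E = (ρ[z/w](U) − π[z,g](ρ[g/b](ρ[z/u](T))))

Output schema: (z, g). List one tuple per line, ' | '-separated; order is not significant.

Subexpression sizes:
  U → 3
  ρ[z/w](U) → 3
  T → 6
  ρ[z/u](T) → 6
  ρ[g/b](ρ[z/u](T)) → 6
  π[z,g](ρ[g/b](ρ[z/u](T))) → 6
  (ρ[z/w](U) − π[z,g](ρ[g/b](ρ[z/u](T)))) → 1

== RESULT ==
z | g
p | 4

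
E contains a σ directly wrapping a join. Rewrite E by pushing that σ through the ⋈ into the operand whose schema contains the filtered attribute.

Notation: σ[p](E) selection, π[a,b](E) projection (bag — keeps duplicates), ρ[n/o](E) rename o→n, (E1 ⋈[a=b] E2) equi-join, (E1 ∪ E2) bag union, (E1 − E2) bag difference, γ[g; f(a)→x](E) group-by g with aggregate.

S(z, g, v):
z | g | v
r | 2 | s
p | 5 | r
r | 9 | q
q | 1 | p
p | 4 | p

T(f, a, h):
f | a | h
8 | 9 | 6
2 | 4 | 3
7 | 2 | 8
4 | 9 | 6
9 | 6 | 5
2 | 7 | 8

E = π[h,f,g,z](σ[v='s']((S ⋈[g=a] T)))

σ filters on v, owned by the left side.
E' = π[h,f,g,z]((σ[v='s'](S) ⋈[g=a] T))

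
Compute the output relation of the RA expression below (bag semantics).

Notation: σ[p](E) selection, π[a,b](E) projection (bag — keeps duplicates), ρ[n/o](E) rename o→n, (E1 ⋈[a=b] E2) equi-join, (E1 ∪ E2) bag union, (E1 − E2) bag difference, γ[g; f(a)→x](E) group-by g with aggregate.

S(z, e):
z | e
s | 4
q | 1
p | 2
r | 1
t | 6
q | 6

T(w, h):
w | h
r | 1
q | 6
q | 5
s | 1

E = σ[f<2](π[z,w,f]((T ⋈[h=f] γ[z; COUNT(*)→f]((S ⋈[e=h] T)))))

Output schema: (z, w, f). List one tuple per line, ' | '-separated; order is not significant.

Subexpression sizes:
  T → 4
  S → 6
  T → 4
  (S ⋈[e=h] T) → 6
  γ[z; COUNT(*)→f]((S ⋈[e=h] T)) → 3
  (T ⋈[h=f] γ[z; COUNT(*)→f]((S ⋈[e=h] T))) → 2
  π[z,w,f]((T ⋈[h=f] γ[z; COUNT(*)→f]((S ⋈[e=h] T)))) → 2
  σ[f<2](π[z,w,f]((T ⋈[h=f] γ[z; COUNT(*)→f]((S ⋈[e=h] T))))) → 2

== RESULT ==
z | w | f
t | r | 1
t | s | 1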